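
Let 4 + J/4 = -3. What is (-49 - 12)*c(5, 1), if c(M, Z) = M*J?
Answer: 8540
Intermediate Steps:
J = -28 (J = -16 + 4*(-3) = -16 - 12 = -28)
c(M, Z) = -28*M (c(M, Z) = M*(-28) = -28*M)
(-49 - 12)*c(5, 1) = (-49 - 12)*(-28*5) = -61*(-140) = 8540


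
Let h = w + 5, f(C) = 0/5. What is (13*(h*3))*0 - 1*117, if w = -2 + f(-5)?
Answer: -117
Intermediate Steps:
f(C) = 0 (f(C) = 0*(⅕) = 0)
w = -2 (w = -2 + 0 = -2)
h = 3 (h = -2 + 5 = 3)
(13*(h*3))*0 - 1*117 = (13*(3*3))*0 - 1*117 = (13*9)*0 - 117 = 117*0 - 117 = 0 - 117 = -117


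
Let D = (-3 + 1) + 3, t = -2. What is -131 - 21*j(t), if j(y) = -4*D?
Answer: -47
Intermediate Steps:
D = 1 (D = -2 + 3 = 1)
j(y) = -4 (j(y) = -4*1 = -4)
-131 - 21*j(t) = -131 - 21*(-4) = -131 + 84 = -47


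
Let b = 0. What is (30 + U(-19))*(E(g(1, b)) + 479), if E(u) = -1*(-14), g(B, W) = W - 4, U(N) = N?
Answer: 5423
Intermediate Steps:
g(B, W) = -4 + W
E(u) = 14
(30 + U(-19))*(E(g(1, b)) + 479) = (30 - 19)*(14 + 479) = 11*493 = 5423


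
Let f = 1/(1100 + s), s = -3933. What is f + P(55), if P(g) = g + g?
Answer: 311629/2833 ≈ 110.00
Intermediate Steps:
P(g) = 2*g
f = -1/2833 (f = 1/(1100 - 3933) = 1/(-2833) = -1/2833 ≈ -0.00035298)
f + P(55) = -1/2833 + 2*55 = -1/2833 + 110 = 311629/2833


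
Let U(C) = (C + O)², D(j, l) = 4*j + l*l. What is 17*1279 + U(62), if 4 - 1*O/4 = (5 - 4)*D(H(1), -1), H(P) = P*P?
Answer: 25107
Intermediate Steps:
H(P) = P²
D(j, l) = l² + 4*j (D(j, l) = 4*j + l² = l² + 4*j)
O = -4 (O = 16 - 4*(5 - 4)*((-1)² + 4*1²) = 16 - 4*(1 + 4*1) = 16 - 4*(1 + 4) = 16 - 4*5 = 16 - 20 = -4)
U(C) = (-4 + C)² (U(C) = (C - 4)² = (-4 + C)²)
17*1279 + U(62) = 17*1279 + (-4 + 62)² = 21743 + 58² = 21743 + 3364 = 25107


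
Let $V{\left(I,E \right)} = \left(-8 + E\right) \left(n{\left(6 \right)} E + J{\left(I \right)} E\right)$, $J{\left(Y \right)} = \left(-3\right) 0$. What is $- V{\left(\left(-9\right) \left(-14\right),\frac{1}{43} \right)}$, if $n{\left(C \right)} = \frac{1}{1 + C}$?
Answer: $\frac{49}{1849} \approx 0.026501$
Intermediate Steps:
$J{\left(Y \right)} = 0$
$V{\left(I,E \right)} = \frac{E \left(-8 + E\right)}{7}$ ($V{\left(I,E \right)} = \left(-8 + E\right) \left(\frac{E}{1 + 6} + 0 E\right) = \left(-8 + E\right) \left(\frac{E}{7} + 0\right) = \left(-8 + E\right) \frac{E}{7} = \frac{E \left(-8 + E\right)}{7}$)
$- V{\left(\left(-9\right) \left(-14\right),\frac{1}{43} \right)} = - \frac{-8 + \frac{1}{43}}{7 \cdot 43} = - \frac{-343}{7 \cdot 43 \cdot 43} = \left(-1\right) \left(- \frac{49}{1849}\right) = \frac{49}{1849}$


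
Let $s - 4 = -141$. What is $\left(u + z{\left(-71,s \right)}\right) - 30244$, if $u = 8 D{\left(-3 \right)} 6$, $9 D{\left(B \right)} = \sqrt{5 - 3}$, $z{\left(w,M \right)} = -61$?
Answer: $-30305 + \frac{16 \sqrt{2}}{3} \approx -30297.0$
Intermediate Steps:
$s = -137$ ($s = 4 - 141 = -137$)
$D{\left(B \right)} = \frac{\sqrt{2}}{9}$ ($D{\left(B \right)} = \frac{\sqrt{5 - 3}}{9} = \frac{\sqrt{2}}{9}$)
$u = \frac{16 \sqrt{2}}{3}$ ($u = 8 \frac{\sqrt{2}}{9} \cdot 6 = \frac{8 \sqrt{2}}{9} \cdot 6 = \frac{16 \sqrt{2}}{3} \approx 7.5425$)
$\left(u + z{\left(-71,s \right)}\right) - 30244 = \left(\frac{16 \sqrt{2}}{3} - 61\right) - 30244 = \left(-61 + \frac{16 \sqrt{2}}{3}\right) - 30244 = -30305 + \frac{16 \sqrt{2}}{3}$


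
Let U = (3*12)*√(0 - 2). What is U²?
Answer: -2592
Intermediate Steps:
U = 36*I*√2 (U = 36*√(-2) = 36*(I*√2) = 36*I*√2 ≈ 50.912*I)
U² = (36*I*√2)² = -2592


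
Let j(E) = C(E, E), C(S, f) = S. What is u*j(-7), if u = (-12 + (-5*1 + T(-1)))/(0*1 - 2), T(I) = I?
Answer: -63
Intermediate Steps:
j(E) = E
u = 9 (u = (-12 + (-5*1 - 1))/(0*1 - 2) = (-12 + (-5 - 1))/(0 - 2) = (-12 - 6)/(-2) = -18*(-½) = 9)
u*j(-7) = 9*(-7) = -63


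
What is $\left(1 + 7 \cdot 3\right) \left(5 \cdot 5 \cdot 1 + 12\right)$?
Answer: $814$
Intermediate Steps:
$\left(1 + 7 \cdot 3\right) \left(5 \cdot 5 \cdot 1 + 12\right) = \left(1 + 21\right) \left(25 \cdot 1 + 12\right) = 22 \left(25 + 12\right) = 22 \cdot 37 = 814$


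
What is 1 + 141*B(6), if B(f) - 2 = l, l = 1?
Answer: 424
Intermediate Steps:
B(f) = 3 (B(f) = 2 + 1 = 3)
1 + 141*B(6) = 1 + 141*3 = 1 + 423 = 424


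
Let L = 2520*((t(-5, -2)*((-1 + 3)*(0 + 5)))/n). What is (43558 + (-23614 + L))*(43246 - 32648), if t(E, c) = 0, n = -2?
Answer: 211366512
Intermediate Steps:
L = 0 (L = 2520*((0*((-1 + 3)*(0 + 5)))/(-2)) = 2520*((0*(2*5))*(-½)) = 2520*((0*10)*(-½)) = 2520*(0*(-½)) = 2520*0 = 0)
(43558 + (-23614 + L))*(43246 - 32648) = (43558 + (-23614 + 0))*(43246 - 32648) = (43558 - 23614)*10598 = 19944*10598 = 211366512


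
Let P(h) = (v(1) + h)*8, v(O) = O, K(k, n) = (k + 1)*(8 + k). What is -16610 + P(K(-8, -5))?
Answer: -16602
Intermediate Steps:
K(k, n) = (1 + k)*(8 + k)
P(h) = 8 + 8*h (P(h) = (1 + h)*8 = 8 + 8*h)
-16610 + P(K(-8, -5)) = -16610 + (8 + 8*(8 + (-8)**2 + 9*(-8))) = -16610 + (8 + 8*(8 + 64 - 72)) = -16610 + (8 + 8*0) = -16610 + (8 + 0) = -16610 + 8 = -16602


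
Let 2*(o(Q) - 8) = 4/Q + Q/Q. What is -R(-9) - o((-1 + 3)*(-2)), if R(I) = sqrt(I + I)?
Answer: -8 - 3*I*sqrt(2) ≈ -8.0 - 4.2426*I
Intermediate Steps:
o(Q) = 17/2 + 2/Q (o(Q) = 8 + (4/Q + Q/Q)/2 = 8 + (4/Q + 1)/2 = 8 + (1 + 4/Q)/2 = 8 + (1/2 + 2/Q) = 17/2 + 2/Q)
R(I) = sqrt(2)*sqrt(I) (R(I) = sqrt(2*I) = sqrt(2)*sqrt(I))
-R(-9) - o((-1 + 3)*(-2)) = -sqrt(2)*sqrt(-9) - (17/2 + 2/(((-1 + 3)*(-2)))) = -sqrt(2)*3*I - (17/2 + 2/((2*(-2)))) = -3*I*sqrt(2) - (17/2 + 2/(-4)) = -3*I*sqrt(2) - (17/2 + 2*(-1/4)) = -3*I*sqrt(2) - (17/2 - 1/2) = -3*I*sqrt(2) - 1*8 = -3*I*sqrt(2) - 8 = -8 - 3*I*sqrt(2)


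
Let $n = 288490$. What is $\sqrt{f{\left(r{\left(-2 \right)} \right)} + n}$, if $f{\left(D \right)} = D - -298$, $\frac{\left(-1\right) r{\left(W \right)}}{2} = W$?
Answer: $6 \sqrt{8022} \approx 537.39$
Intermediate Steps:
$r{\left(W \right)} = - 2 W$
$f{\left(D \right)} = 298 + D$ ($f{\left(D \right)} = D + 298 = 298 + D$)
$\sqrt{f{\left(r{\left(-2 \right)} \right)} + n} = \sqrt{\left(298 - -4\right) + 288490} = \sqrt{\left(298 + 4\right) + 288490} = \sqrt{302 + 288490} = \sqrt{288792} = 6 \sqrt{8022}$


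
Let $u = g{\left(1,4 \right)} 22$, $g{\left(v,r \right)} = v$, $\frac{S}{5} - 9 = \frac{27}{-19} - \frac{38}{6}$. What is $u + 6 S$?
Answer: $\frac{1128}{19} \approx 59.368$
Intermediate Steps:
$S = \frac{355}{57}$ ($S = 45 + 5 \left(\frac{27}{-19} - \frac{38}{6}\right) = 45 + 5 \left(27 \left(- \frac{1}{19}\right) - \frac{19}{3}\right) = 45 + 5 \left(- \frac{27}{19} - \frac{19}{3}\right) = 45 + 5 \left(- \frac{442}{57}\right) = 45 - \frac{2210}{57} = \frac{355}{57} \approx 6.2281$)
$u = 22$ ($u = 1 \cdot 22 = 22$)
$u + 6 S = 22 + 6 \cdot \frac{355}{57} = 22 + \frac{710}{19} = \frac{1128}{19}$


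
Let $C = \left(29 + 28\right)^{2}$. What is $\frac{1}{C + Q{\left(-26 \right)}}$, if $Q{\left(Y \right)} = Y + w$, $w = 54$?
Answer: $\frac{1}{3277} \approx 0.00030516$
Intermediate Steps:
$Q{\left(Y \right)} = 54 + Y$ ($Q{\left(Y \right)} = Y + 54 = 54 + Y$)
$C = 3249$ ($C = 57^{2} = 3249$)
$\frac{1}{C + Q{\left(-26 \right)}} = \frac{1}{3249 + \left(54 - 26\right)} = \frac{1}{3249 + 28} = \frac{1}{3277}$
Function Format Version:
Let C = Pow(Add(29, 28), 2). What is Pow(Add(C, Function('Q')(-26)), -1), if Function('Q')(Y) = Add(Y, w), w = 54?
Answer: Rational(1, 3277) ≈ 0.00030516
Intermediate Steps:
Function('Q')(Y) = Add(54, Y) (Function('Q')(Y) = Add(Y, 54) = Add(54, Y))
C = 3249 (C = Pow(57, 2) = 3249)
Pow(Add(C, Function('Q')(-26)), -1) = Pow(Add(3249, Add(54, -26)), -1) = Pow(Add(3249, 28), -1) = Pow(3277, -1) = Rational(1, 3277)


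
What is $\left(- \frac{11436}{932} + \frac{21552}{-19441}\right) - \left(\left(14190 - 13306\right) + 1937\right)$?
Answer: $- \frac{12839036648}{4529753} \approx -2834.4$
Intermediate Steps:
$\left(- \frac{11436}{932} + \frac{21552}{-19441}\right) - \left(\left(14190 - 13306\right) + 1937\right) = \left(\left(-11436\right) \frac{1}{932} + 21552 \left(- \frac{1}{19441}\right)\right) - \left(884 + 1937\right) = \left(- \frac{2859}{233} - \frac{21552}{19441}\right) - 2821 = - \frac{60603435}{4529753} - 2821 = - \frac{12839036648}{4529753}$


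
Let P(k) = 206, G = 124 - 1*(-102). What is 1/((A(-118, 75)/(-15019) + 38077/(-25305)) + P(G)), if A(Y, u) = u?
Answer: 380055795/77717717432 ≈ 0.0048902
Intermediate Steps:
G = 226 (G = 124 + 102 = 226)
1/((A(-118, 75)/(-15019) + 38077/(-25305)) + P(G)) = 1/((75/(-15019) + 38077/(-25305)) + 206) = 1/((75*(-1/15019) + 38077*(-1/25305)) + 206) = 1/((-75/15019 - 38077/25305) + 206) = 1/(-573776338/380055795 + 206) = 1/(77717717432/380055795) = 380055795/77717717432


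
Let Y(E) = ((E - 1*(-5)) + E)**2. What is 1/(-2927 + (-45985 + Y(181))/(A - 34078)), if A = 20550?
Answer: -1691/4960645 ≈ -0.00034088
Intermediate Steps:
Y(E) = (5 + 2*E)**2 (Y(E) = ((E + 5) + E)**2 = ((5 + E) + E)**2 = (5 + 2*E)**2)
1/(-2927 + (-45985 + Y(181))/(A - 34078)) = 1/(-2927 + (-45985 + (5 + 2*181)**2)/(20550 - 34078)) = 1/(-2927 + (-45985 + (5 + 362)**2)/(-13528)) = 1/(-2927 + (-45985 + 367**2)*(-1/13528)) = 1/(-2927 + (-45985 + 134689)*(-1/13528)) = 1/(-2927 + 88704*(-1/13528)) = 1/(-2927 - 11088/1691) = 1/(-4960645/1691) = -1691/4960645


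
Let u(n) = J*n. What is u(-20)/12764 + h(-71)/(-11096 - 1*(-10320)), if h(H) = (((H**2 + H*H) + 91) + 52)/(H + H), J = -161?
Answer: 121332535/351622672 ≈ 0.34506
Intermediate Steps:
h(H) = (143 + 2*H**2)/(2*H) (h(H) = (((H**2 + H**2) + 91) + 52)/((2*H)) = ((2*H**2 + 91) + 52)*(1/(2*H)) = ((91 + 2*H**2) + 52)*(1/(2*H)) = (143 + 2*H**2)*(1/(2*H)) = (143 + 2*H**2)/(2*H))
u(n) = -161*n
u(-20)/12764 + h(-71)/(-11096 - 1*(-10320)) = -161*(-20)/12764 + (-71 + (143/2)/(-71))/(-11096 - 1*(-10320)) = 3220*(1/12764) + (-71 + (143/2)*(-1/71))/(-11096 + 10320) = 805/3191 + (-71 - 143/142)/(-776) = 805/3191 - 10225/142*(-1/776) = 805/3191 + 10225/110192 = 121332535/351622672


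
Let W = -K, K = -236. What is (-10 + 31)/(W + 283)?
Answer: 7/173 ≈ 0.040462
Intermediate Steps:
W = 236 (W = -1*(-236) = 236)
(-10 + 31)/(W + 283) = (-10 + 31)/(236 + 283) = 21/519 = 21*(1/519) = 7/173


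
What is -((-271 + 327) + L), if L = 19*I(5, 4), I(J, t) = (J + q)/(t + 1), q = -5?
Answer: -56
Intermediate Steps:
I(J, t) = (-5 + J)/(1 + t) (I(J, t) = (J - 5)/(t + 1) = (-5 + J)/(1 + t))
L = 0 (L = 19*((-5 + 5)/(1 + 4)) = 19*(0/5) = 19*((⅕)*0) = 19*0 = 0)
-((-271 + 327) + L) = -((-271 + 327) + 0) = -(56 + 0) = -1*56 = -56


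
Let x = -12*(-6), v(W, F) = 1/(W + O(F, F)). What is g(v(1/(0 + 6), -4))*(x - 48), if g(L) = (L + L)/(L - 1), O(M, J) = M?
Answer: 288/29 ≈ 9.9310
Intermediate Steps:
v(W, F) = 1/(F + W) (v(W, F) = 1/(W + F) = 1/(F + W))
x = 72
g(L) = 2*L/(-1 + L) (g(L) = (2*L)/(-1 + L) = 2*L/(-1 + L))
g(v(1/(0 + 6), -4))*(x - 48) = (2/((-4 + 1/(0 + 6))*(-1 + 1/(-4 + 1/(0 + 6)))))*(72 - 48) = (2/((-4 + 1/6)*(-1 + 1/(-4 + 1/6))))*24 = (2/((-4 + ⅙)*(-1 + 1/(-4 + ⅙))))*24 = (2/((-23/6)*(-1 + 1/(-23/6))))*24 = (2*(-6/23)/(-1 - 6/23))*24 = (2*(-6/23)/(-29/23))*24 = (2*(-6/23)*(-23/29))*24 = (12/29)*24 = 288/29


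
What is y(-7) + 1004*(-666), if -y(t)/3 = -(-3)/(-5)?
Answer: -3343311/5 ≈ -6.6866e+5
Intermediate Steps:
y(t) = 9/5 (y(t) = -(-3)*(-3/(-5)) = -(-3)*(-3*(-⅕)) = -(-3)*3/5 = -3*(-⅗) = 9/5)
y(-7) + 1004*(-666) = 9/5 + 1004*(-666) = 9/5 - 668664 = -3343311/5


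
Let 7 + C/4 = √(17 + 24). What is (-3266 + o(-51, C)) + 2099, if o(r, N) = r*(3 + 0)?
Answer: -1320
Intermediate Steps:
C = -28 + 4*√41 (C = -28 + 4*√(17 + 24) = -28 + 4*√41 ≈ -2.3875)
o(r, N) = 3*r (o(r, N) = r*3 = 3*r)
(-3266 + o(-51, C)) + 2099 = (-3266 + 3*(-51)) + 2099 = (-3266 - 153) + 2099 = -3419 + 2099 = -1320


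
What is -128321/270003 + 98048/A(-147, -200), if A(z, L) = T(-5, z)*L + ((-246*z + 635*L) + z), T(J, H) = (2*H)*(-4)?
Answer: -68329639529/88070928555 ≈ -0.77585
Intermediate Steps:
T(J, H) = -8*H
A(z, L) = -245*z + 635*L - 8*L*z (A(z, L) = (-8*z)*L + ((-246*z + 635*L) + z) = -8*L*z + (-245*z + 635*L) = -245*z + 635*L - 8*L*z)
-128321/270003 + 98048/A(-147, -200) = -128321/270003 + 98048/(-245*(-147) + 635*(-200) - 8*(-200)*(-147)) = -128321*1/270003 + 98048/(36015 - 127000 - 235200) = -128321/270003 + 98048/(-326185) = -128321/270003 + 98048*(-1/326185) = -128321/270003 - 98048/326185 = -68329639529/88070928555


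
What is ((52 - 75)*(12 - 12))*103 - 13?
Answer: -13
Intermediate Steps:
((52 - 75)*(12 - 12))*103 - 13 = -23*0*103 - 13 = 0*103 - 13 = 0 - 13 = -13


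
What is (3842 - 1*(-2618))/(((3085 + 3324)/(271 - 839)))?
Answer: -215840/377 ≈ -572.52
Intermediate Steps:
(3842 - 1*(-2618))/(((3085 + 3324)/(271 - 839))) = (3842 + 2618)/((6409/(-568))) = 6460/((6409*(-1/568))) = 6460/(-6409/568) = 6460*(-568/6409) = -215840/377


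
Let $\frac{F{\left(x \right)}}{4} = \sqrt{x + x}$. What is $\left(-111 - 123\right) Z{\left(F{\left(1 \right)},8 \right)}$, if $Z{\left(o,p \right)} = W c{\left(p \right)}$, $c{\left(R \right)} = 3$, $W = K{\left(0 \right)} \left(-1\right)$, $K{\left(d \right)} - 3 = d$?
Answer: $2106$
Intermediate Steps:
$K{\left(d \right)} = 3 + d$
$W = -3$ ($W = \left(3 + 0\right) \left(-1\right) = 3 \left(-1\right) = -3$)
$F{\left(x \right)} = 4 \sqrt{2} \sqrt{x}$ ($F{\left(x \right)} = 4 \sqrt{x + x} = 4 \sqrt{2 x} = 4 \sqrt{2} \sqrt{x}$)
$Z{\left(o,p \right)} = -9$ ($Z{\left(o,p \right)} = \left(-3\right) 3 = -9$)
$\left(-111 - 123\right) Z{\left(F{\left(1 \right)},8 \right)} = \left(-111 - 123\right) \left(-9\right) = \left(-234\right) \left(-9\right) = 2106$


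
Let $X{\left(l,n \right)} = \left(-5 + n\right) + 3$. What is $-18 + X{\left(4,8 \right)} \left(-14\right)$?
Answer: $-102$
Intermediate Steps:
$X{\left(l,n \right)} = -2 + n$
$-18 + X{\left(4,8 \right)} \left(-14\right) = -18 + \left(-2 + 8\right) \left(-14\right) = -18 + 6 \left(-14\right) = -18 - 84 = -102$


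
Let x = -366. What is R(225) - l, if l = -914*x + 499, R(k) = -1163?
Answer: -336186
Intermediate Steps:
l = 335023 (l = -914*(-366) + 499 = 334524 + 499 = 335023)
R(225) - l = -1163 - 1*335023 = -1163 - 335023 = -336186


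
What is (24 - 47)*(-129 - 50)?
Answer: 4117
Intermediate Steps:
(24 - 47)*(-129 - 50) = -23*(-179) = 4117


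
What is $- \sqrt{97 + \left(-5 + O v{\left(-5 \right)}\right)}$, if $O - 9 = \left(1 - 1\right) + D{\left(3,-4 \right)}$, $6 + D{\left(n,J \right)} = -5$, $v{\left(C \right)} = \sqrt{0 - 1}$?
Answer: $- \sqrt{92 - 2 i} \approx -9.5922 + 0.10425 i$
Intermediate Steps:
$v{\left(C \right)} = i$ ($v{\left(C \right)} = \sqrt{-1} = i$)
$D{\left(n,J \right)} = -11$ ($D{\left(n,J \right)} = -6 - 5 = -11$)
$O = -2$ ($O = 9 + \left(\left(1 - 1\right) - 11\right) = 9 + \left(0 - 11\right) = 9 - 11 = -2$)
$- \sqrt{97 + \left(-5 + O v{\left(-5 \right)}\right)} = - \sqrt{97 - \left(5 + 2 i\right)} = - \sqrt{92 - 2 i}$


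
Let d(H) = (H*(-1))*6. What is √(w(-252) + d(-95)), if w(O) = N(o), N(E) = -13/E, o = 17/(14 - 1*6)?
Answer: √162962/17 ≈ 23.746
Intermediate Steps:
o = 17/8 (o = 17/(14 - 6) = 17/8 ≈ 2.1250)
w(O) = -104/17 (w(O) = -13/17/8 = -13*8/17 = -104/17)
d(H) = -6*H (d(H) = -H*6 = -6*H)
√(w(-252) + d(-95)) = √(-104/17 - 6*(-95)) = √(-104/17 + 570) = √(9586/17) = √162962/17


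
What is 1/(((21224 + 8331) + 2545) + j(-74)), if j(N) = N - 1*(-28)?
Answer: 1/32054 ≈ 3.1197e-5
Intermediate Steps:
j(N) = 28 + N (j(N) = N + 28 = 28 + N)
1/(((21224 + 8331) + 2545) + j(-74)) = 1/(((21224 + 8331) + 2545) + (28 - 74)) = 1/((29555 + 2545) - 46) = 1/(32100 - 46) = 1/32054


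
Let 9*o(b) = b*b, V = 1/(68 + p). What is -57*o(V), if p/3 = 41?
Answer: -19/109443 ≈ -0.00017361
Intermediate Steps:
p = 123 (p = 3*41 = 123)
V = 1/191 (V = 1/(68 + 123) = 1/191 ≈ 0.0052356)
o(b) = b**2/9 (o(b) = (b*b)/9 = b**2/9)
-57*o(V) = -19*(1/191)**2/3 = -19/(3*36481) = -57*1/328329 = -19/109443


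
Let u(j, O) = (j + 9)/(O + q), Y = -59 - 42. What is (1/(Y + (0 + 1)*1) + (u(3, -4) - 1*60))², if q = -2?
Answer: 38452401/10000 ≈ 3845.2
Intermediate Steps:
Y = -101
u(j, O) = (9 + j)/(-2 + O) (u(j, O) = (j + 9)/(O - 2) = (9 + j)/(-2 + O))
(1/(Y + (0 + 1)*1) + (u(3, -4) - 1*60))² = (1/(-101 + (0 + 1)*1) + ((9 + 3)/(-2 - 4) - 1*60))² = (1/(-101 + 1*1) + (12/(-6) - 60))² = (1/(-101 + 1) + (-⅙*12 - 60))² = (1/(-100) + (-2 - 60))² = (-1/100 - 62)² = (-6201/100)² = 38452401/10000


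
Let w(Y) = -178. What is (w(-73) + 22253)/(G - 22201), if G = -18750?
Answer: -22075/40951 ≈ -0.53906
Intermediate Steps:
(w(-73) + 22253)/(G - 22201) = (-178 + 22253)/(-18750 - 22201) = 22075/(-40951) = 22075*(-1/40951) = -22075/40951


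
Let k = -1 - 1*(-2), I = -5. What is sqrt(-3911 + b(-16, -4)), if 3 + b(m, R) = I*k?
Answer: I*sqrt(3919) ≈ 62.602*I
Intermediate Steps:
k = 1 (k = -1 + 2 = 1)
b(m, R) = -8 (b(m, R) = -3 - 5*1 = -3 - 5 = -8)
sqrt(-3911 + b(-16, -4)) = sqrt(-3911 - 8) = sqrt(-3919) = I*sqrt(3919)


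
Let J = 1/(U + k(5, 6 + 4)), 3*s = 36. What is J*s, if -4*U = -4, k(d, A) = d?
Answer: 2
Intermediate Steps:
U = 1 (U = -¼*(-4) = 1)
s = 12 (s = (⅓)*36 = 12)
J = ⅙ (J = 1/(1 + 5) = 1/6 = ⅙ ≈ 0.16667)
J*s = (⅙)*12 = 2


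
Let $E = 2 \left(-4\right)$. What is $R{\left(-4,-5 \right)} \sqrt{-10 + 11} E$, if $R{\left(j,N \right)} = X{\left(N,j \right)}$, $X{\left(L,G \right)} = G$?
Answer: $32$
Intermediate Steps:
$E = -8$
$R{\left(j,N \right)} = j$
$R{\left(-4,-5 \right)} \sqrt{-10 + 11} E = - 4 \sqrt{-10 + 11} \left(-8\right) = - 4 \sqrt{1} \left(-8\right) = \left(-4\right) 1 \left(-8\right) = \left(-4\right) \left(-8\right) = 32$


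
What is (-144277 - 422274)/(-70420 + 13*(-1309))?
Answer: 566551/87437 ≈ 6.4795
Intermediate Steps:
(-144277 - 422274)/(-70420 + 13*(-1309)) = -566551/(-70420 - 17017) = -566551/(-87437) = -566551*(-1/87437) = 566551/87437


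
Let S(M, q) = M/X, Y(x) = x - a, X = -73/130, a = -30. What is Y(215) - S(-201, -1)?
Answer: -8245/73 ≈ -112.95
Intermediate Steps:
X = -73/130 (X = -73*1/130 = -73/130 ≈ -0.56154)
Y(x) = 30 + x (Y(x) = x - 1*(-30) = x + 30 = 30 + x)
S(M, q) = -130*M/73 (S(M, q) = M/(-73/130) = M*(-130/73) = -130*M/73)
Y(215) - S(-201, -1) = (30 + 215) - (-130)*(-201)/73 = 245 - 1*26130/73 = 245 - 26130/73 = -8245/73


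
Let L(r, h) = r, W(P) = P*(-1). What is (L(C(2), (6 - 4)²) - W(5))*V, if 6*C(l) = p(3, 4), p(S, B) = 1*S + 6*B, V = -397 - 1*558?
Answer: -18145/2 ≈ -9072.5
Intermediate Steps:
V = -955 (V = -397 - 558 = -955)
p(S, B) = S + 6*B
C(l) = 9/2 (C(l) = (3 + 6*4)/6 = (3 + 24)/6 = (⅙)*27 = 9/2)
W(P) = -P
(L(C(2), (6 - 4)²) - W(5))*V = (9/2 - (-1)*5)*(-955) = (9/2 - 1*(-5))*(-955) = (9/2 + 5)*(-955) = (19/2)*(-955) = -18145/2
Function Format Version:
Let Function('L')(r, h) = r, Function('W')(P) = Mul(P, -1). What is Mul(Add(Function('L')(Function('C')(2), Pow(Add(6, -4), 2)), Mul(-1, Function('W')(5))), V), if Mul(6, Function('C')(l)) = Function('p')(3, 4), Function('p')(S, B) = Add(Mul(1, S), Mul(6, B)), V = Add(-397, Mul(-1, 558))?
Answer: Rational(-18145, 2) ≈ -9072.5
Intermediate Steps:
V = -955 (V = Add(-397, -558) = -955)
Function('p')(S, B) = Add(S, Mul(6, B))
Function('C')(l) = Rational(9, 2) (Function('C')(l) = Mul(Rational(1, 6), Add(3, Mul(6, 4))) = Mul(Rational(1, 6), Add(3, 24)) = Mul(Rational(1, 6), 27) = Rational(9, 2))
Function('W')(P) = Mul(-1, P)
Mul(Add(Function('L')(Function('C')(2), Pow(Add(6, -4), 2)), Mul(-1, Function('W')(5))), V) = Mul(Add(Rational(9, 2), Mul(-1, Mul(-1, 5))), -955) = Mul(Add(Rational(9, 2), Mul(-1, -5)), -955) = Mul(Add(Rational(9, 2), 5), -955) = Mul(Rational(19, 2), -955) = Rational(-18145, 2)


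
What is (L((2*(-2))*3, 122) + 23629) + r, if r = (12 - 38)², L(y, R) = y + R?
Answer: 24415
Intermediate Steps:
L(y, R) = R + y
r = 676 (r = (-26)² = 676)
(L((2*(-2))*3, 122) + 23629) + r = ((122 + (2*(-2))*3) + 23629) + 676 = ((122 - 4*3) + 23629) + 676 = ((122 - 12) + 23629) + 676 = (110 + 23629) + 676 = 23739 + 676 = 24415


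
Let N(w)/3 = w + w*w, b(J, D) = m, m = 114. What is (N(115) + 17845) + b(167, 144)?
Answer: 57979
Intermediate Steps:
b(J, D) = 114
N(w) = 3*w + 3*w² (N(w) = 3*(w + w*w) = 3*(w + w²) = 3*w + 3*w²)
(N(115) + 17845) + b(167, 144) = (3*115*(1 + 115) + 17845) + 114 = (3*115*116 + 17845) + 114 = (40020 + 17845) + 114 = 57865 + 114 = 57979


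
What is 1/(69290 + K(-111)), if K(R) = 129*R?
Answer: 1/54971 ≈ 1.8191e-5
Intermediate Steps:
1/(69290 + K(-111)) = 1/(69290 + 129*(-111)) = 1/(69290 - 14319) = 1/54971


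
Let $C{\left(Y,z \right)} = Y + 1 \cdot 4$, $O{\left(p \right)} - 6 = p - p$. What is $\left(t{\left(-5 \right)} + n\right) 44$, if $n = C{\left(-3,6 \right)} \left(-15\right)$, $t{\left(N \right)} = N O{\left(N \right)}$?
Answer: $-1980$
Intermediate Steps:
$O{\left(p \right)} = 6$ ($O{\left(p \right)} = 6 + \left(p - p\right) = 6 + 0 = 6$)
$C{\left(Y,z \right)} = 4 + Y$ ($C{\left(Y,z \right)} = Y + 4 = 4 + Y$)
$t{\left(N \right)} = 6 N$ ($t{\left(N \right)} = N 6 = 6 N$)
$n = -15$ ($n = \left(4 - 3\right) \left(-15\right) = 1 \left(-15\right) = -15$)
$\left(t{\left(-5 \right)} + n\right) 44 = \left(6 \left(-5\right) - 15\right) 44 = \left(-30 - 15\right) 44 = \left(-45\right) 44 = -1980$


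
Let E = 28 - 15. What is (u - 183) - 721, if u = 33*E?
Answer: -475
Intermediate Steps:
E = 13
u = 429 (u = 33*13 = 429)
(u - 183) - 721 = (429 - 183) - 721 = 246 - 721 = -475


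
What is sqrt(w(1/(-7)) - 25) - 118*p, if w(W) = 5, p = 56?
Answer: -6608 + 2*I*sqrt(5) ≈ -6608.0 + 4.4721*I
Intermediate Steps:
sqrt(w(1/(-7)) - 25) - 118*p = sqrt(5 - 25) - 118*56 = sqrt(-20) - 6608 = 2*I*sqrt(5) - 6608 = -6608 + 2*I*sqrt(5)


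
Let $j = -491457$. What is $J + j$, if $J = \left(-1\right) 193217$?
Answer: $-684674$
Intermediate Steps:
$J = -193217$
$J + j = -193217 - 491457 = -684674$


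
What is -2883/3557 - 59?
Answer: -212746/3557 ≈ -59.810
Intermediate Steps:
-2883/3557 - 59 = -212746/3557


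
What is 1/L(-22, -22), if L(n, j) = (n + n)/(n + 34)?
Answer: -3/11 ≈ -0.27273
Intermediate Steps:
L(n, j) = 2*n/(34 + n) (L(n, j) = (2*n)/(34 + n) = 2*n/(34 + n))
1/L(-22, -22) = 1/(2*(-22)/(34 - 22)) = 1/(2*(-22)/12) = 1/(2*(-22)*(1/12)) = 1/(-11/3) = -3/11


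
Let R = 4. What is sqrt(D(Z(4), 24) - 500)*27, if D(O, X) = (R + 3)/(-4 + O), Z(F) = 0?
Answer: 81*I*sqrt(223)/2 ≈ 604.79*I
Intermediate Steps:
D(O, X) = 7/(-4 + O) (D(O, X) = (4 + 3)/(-4 + O) = 7/(-4 + O))
sqrt(D(Z(4), 24) - 500)*27 = sqrt(7/(-4 + 0) - 500)*27 = sqrt(7/(-4) - 500)*27 = sqrt(7*(-1/4) - 500)*27 = sqrt(-7/4 - 500)*27 = sqrt(-2007/4)*27 = (3*I*sqrt(223)/2)*27 = 81*I*sqrt(223)/2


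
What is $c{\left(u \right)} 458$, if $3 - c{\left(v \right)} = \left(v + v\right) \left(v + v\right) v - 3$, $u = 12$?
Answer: $-3162948$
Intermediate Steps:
$c{\left(v \right)} = 6 - 4 v^{3}$ ($c{\left(v \right)} = 3 - \left(\left(v + v\right) \left(v + v\right) v - 3\right) = 3 - \left(2 v 2 v v - 3\right) = 3 - \left(4 v^{2} v - 3\right) = 3 - \left(4 v^{3} - 3\right) = 3 - \left(-3 + 4 v^{3}\right) = 6 - 4 v^{3}$)
$c{\left(u \right)} 458 = \left(6 - 4 \cdot 12^{3}\right) 458 = \left(6 - 6912\right) 458 = \left(-6906\right) 458 = -3162948$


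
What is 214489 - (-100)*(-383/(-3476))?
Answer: 186400516/869 ≈ 2.1450e+5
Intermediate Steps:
214489 - (-100)*(-383/(-3476)) = 214489 - (-100)*(-383*(-1/3476)) = 214489 - (-100)*383/3476 = 214489 - 1*(-9575/869) = 214489 + 9575/869 = 186400516/869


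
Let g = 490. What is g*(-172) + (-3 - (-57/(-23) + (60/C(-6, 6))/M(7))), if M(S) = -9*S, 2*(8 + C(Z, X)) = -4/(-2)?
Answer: -284969662/3381 ≈ -84286.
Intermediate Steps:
C(Z, X) = -7 (C(Z, X) = -8 + (-4/(-2))/2 = -8 + (-4*(-½))/2 = -8 + (½)*2 = -8 + 1 = -7)
g*(-172) + (-3 - (-57/(-23) + (60/C(-6, 6))/M(7))) = 490*(-172) + (-3 - (-57/(-23) + (60/(-7))/((-9*7)))) = -84280 + (-3 - (-57*(-1/23) + (60*(-⅐))/(-63))) = -84280 + (-3 - (57/23 - 60/7*(-1/63))) = -84280 + (-3 - (57/23 + 20/147)) = -84280 + (-3 - 1*8839/3381) = -84280 + (-3 - 8839/3381) = -84280 - 18982/3381 = -284969662/3381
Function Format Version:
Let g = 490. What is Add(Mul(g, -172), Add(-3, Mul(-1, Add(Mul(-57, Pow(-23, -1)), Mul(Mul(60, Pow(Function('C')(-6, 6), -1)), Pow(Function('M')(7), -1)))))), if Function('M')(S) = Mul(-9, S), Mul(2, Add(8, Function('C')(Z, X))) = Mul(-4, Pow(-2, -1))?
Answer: Rational(-284969662, 3381) ≈ -84286.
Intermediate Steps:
Function('C')(Z, X) = -7 (Function('C')(Z, X) = Add(-8, Mul(Rational(1, 2), Mul(-4, Pow(-2, -1)))) = Add(-8, Mul(Rational(1, 2), Mul(-4, Rational(-1, 2)))) = Add(-8, Mul(Rational(1, 2), 2)) = Add(-8, 1) = -7)
Add(Mul(g, -172), Add(-3, Mul(-1, Add(Mul(-57, Pow(-23, -1)), Mul(Mul(60, Pow(Function('C')(-6, 6), -1)), Pow(Function('M')(7), -1)))))) = Add(Mul(490, -172), Add(-3, Mul(-1, Add(Mul(-57, Pow(-23, -1)), Mul(Mul(60, Pow(-7, -1)), Pow(Mul(-9, 7), -1)))))) = Add(-84280, Add(-3, Mul(-1, Add(Mul(-57, Rational(-1, 23)), Mul(Mul(60, Rational(-1, 7)), Pow(-63, -1)))))) = Add(-84280, Add(-3, Mul(-1, Add(Rational(57, 23), Mul(Rational(-60, 7), Rational(-1, 63)))))) = Add(-84280, Add(-3, Mul(-1, Add(Rational(57, 23), Rational(20, 147))))) = Add(-84280, Add(-3, Mul(-1, Rational(8839, 3381)))) = Add(-84280, Add(-3, Rational(-8839, 3381))) = Add(-84280, Rational(-18982, 3381)) = Rational(-284969662, 3381)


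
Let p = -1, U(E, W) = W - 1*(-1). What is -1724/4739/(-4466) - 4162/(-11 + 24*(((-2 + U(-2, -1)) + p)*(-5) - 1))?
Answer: -44042782144/3439210775 ≈ -12.806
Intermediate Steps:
U(E, W) = 1 + W (U(E, W) = W + 1 = 1 + W)
-1724/4739/(-4466) - 4162/(-11 + 24*(((-2 + U(-2, -1)) + p)*(-5) - 1)) = -1724/4739/(-4466) - 4162/(-11 + 24*(((-2 + (1 - 1)) - 1)*(-5) - 1)) = -1724*1/4739*(-1/4466) - 4162/(-11 + 24*(((-2 + 0) - 1)*(-5) - 1)) = -1724/4739*(-1/4466) - 4162/(-11 + 24*((-2 - 1)*(-5) - 1)) = 862/10582187 - 4162/(-11 + 24*(-3*(-5) - 1)) = 862/10582187 - 4162/(-11 + 24*(15 - 1)) = 862/10582187 - 4162/(-11 + 24*14) = 862/10582187 - 4162/(-11 + 336) = 862/10582187 - 4162/325 = -44042782144/3439210775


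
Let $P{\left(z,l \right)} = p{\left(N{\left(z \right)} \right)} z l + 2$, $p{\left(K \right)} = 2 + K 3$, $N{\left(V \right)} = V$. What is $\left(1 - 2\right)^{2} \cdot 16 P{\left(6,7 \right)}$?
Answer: $13472$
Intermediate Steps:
$p{\left(K \right)} = 2 + 3 K$
$P{\left(z,l \right)} = 2 + l z \left(2 + 3 z\right)$ ($P{\left(z,l \right)} = \left(2 + 3 z\right) z l + 2 = z \left(2 + 3 z\right) l + 2 = l z \left(2 + 3 z\right) + 2 = 2 + l z \left(2 + 3 z\right)$)
$\left(1 - 2\right)^{2} \cdot 16 P{\left(6,7 \right)} = \left(1 - 2\right)^{2} \cdot 16 \left(2 + 7 \cdot 6 \left(2 + 3 \cdot 6\right)\right) = \left(-1\right)^{2} \cdot 16 \left(2 + 7 \cdot 6 \left(2 + 18\right)\right) = 1 \cdot 16 \left(2 + 7 \cdot 6 \cdot 20\right) = 16 \left(2 + 840\right) = 16 \cdot 842 = 13472$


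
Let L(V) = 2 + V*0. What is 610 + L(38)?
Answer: 612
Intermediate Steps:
L(V) = 2 (L(V) = 2 + 0 = 2)
610 + L(38) = 610 + 2 = 612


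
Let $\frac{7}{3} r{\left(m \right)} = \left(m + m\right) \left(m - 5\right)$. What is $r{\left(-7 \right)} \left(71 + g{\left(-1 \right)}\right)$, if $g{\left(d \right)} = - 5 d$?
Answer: $5472$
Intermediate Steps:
$r{\left(m \right)} = \frac{6 m \left(-5 + m\right)}{7}$ ($r{\left(m \right)} = \frac{3 \left(m + m\right) \left(m - 5\right)}{7} = \frac{3 \cdot 2 m \left(-5 + m\right)}{7} = \frac{6 m \left(-5 + m\right)}{7}$)
$r{\left(-7 \right)} \left(71 + g{\left(-1 \right)}\right) = \frac{6}{7} \left(-7\right) \left(-5 - 7\right) \left(71 - -5\right) = \frac{6}{7} \left(-7\right) \left(-12\right) \left(71 + 5\right) = 72 \cdot 76 = 5472$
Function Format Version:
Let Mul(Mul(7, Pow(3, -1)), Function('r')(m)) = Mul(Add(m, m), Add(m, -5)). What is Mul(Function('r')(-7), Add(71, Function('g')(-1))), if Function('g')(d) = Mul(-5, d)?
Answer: 5472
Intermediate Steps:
Function('r')(m) = Mul(Rational(6, 7), m, Add(-5, m)) (Function('r')(m) = Mul(Rational(3, 7), Mul(Add(m, m), Add(m, -5))) = Mul(Rational(3, 7), Mul(Mul(2, m), Add(-5, m))) = Mul(Rational(3, 7), Mul(2, m, Add(-5, m))) = Mul(Rational(6, 7), m, Add(-5, m)))
Mul(Function('r')(-7), Add(71, Function('g')(-1))) = Mul(Mul(Rational(6, 7), -7, Add(-5, -7)), Add(71, Mul(-5, -1))) = Mul(Mul(Rational(6, 7), -7, -12), Add(71, 5)) = Mul(72, 76) = 5472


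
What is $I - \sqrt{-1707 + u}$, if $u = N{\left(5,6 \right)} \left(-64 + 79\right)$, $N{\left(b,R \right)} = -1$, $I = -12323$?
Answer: $-12323 - i \sqrt{1722} \approx -12323.0 - 41.497 i$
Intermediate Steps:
$u = -15$ ($u = - (-64 + 79) = \left(-1\right) 15 = -15$)
$I - \sqrt{-1707 + u} = -12323 - \sqrt{-1707 - 15} = -12323 - \sqrt{-1722} = -12323 - i \sqrt{1722}$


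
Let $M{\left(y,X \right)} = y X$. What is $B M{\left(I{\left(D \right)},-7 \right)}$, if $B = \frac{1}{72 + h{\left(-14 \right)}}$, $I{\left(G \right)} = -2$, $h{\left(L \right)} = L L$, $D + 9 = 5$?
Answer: $\frac{7}{134} \approx 0.052239$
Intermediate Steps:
$D = -4$ ($D = -9 + 5 = -4$)
$h{\left(L \right)} = L^{2}$
$M{\left(y,X \right)} = X y$
$B = \frac{1}{268}$ ($B = \frac{1}{72 + \left(-14\right)^{2}} = \frac{1}{72 + 196} = \frac{1}{268} \approx 0.0037313$)
$B M{\left(I{\left(D \right)},-7 \right)} = \frac{\left(-7\right) \left(-2\right)}{268} = \frac{1}{268} \cdot 14 = \frac{7}{134}$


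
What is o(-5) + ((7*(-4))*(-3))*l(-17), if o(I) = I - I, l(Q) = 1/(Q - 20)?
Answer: -84/37 ≈ -2.2703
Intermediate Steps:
l(Q) = 1/(-20 + Q)
o(I) = 0
o(-5) + ((7*(-4))*(-3))*l(-17) = 0 + ((7*(-4))*(-3))/(-20 - 17) = 0 - 28*(-3)/(-37) = 0 + 84*(-1/37) = 0 - 84/37 = -84/37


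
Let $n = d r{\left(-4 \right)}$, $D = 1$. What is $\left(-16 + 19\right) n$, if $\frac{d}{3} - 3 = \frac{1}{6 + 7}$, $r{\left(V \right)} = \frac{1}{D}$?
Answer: $\frac{360}{13} \approx 27.692$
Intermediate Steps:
$r{\left(V \right)} = 1$ ($r{\left(V \right)} = 1^{-1} = 1$)
$d = \frac{120}{13}$ ($d = 9 + \frac{3}{6 + 7} = 9 + \frac{3}{13} = \frac{120}{13} \approx 9.2308$)
$n = \frac{120}{13}$ ($n = \frac{120}{13} \cdot 1 = \frac{120}{13} \approx 9.2308$)
$\left(-16 + 19\right) n = \left(-16 + 19\right) \frac{120}{13} = 3 \cdot \frac{120}{13} = \frac{360}{13}$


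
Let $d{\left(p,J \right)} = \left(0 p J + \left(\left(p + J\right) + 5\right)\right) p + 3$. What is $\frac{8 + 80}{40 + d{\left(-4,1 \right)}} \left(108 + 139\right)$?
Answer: $\frac{21736}{35} \approx 621.03$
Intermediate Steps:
$d{\left(p,J \right)} = 3 + p \left(5 + J + p\right)$ ($d{\left(p,J \right)} = \left(0 J + \left(\left(J + p\right) + 5\right)\right) p + 3 = \left(0 + \left(5 + J + p\right)\right) p + 3 = \left(5 + J + p\right) p + 3 = p \left(5 + J + p\right) + 3 = 3 + p \left(5 + J + p\right)$)
$\frac{8 + 80}{40 + d{\left(-4,1 \right)}} \left(108 + 139\right) = \frac{8 + 80}{40 + \left(3 + \left(-4\right)^{2} + 5 \left(-4\right) + 1 \left(-4\right)\right)} \left(108 + 139\right) = \frac{88}{40 + \left(3 + 16 - 20 - 4\right)} 247 = \frac{88}{40 - 5} \cdot 247 = \frac{88}{35} \cdot 247 = \frac{21736}{35}$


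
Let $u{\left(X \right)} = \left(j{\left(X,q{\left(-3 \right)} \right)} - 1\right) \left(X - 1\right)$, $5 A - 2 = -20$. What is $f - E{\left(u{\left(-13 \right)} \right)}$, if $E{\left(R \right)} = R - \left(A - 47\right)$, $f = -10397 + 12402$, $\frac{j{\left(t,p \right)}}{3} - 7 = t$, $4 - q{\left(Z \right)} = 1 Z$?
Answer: $\frac{8442}{5} \approx 1688.4$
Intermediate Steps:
$q{\left(Z \right)} = 4 - Z$ ($q{\left(Z \right)} = 4 - 1 Z = 4 - Z$)
$j{\left(t,p \right)} = 21 + 3 t$
$A = - \frac{18}{5}$ ($A = \frac{2}{5} + \frac{1}{5} \left(-20\right) = \frac{2}{5} - 4 = - \frac{18}{5} \approx -3.6$)
$u{\left(X \right)} = \left(-1 + X\right) \left(20 + 3 X\right)$ ($u{\left(X \right)} = \left(\left(21 + 3 X\right) - 1\right) \left(X - 1\right) = \left(20 + 3 X\right) \left(-1 + X\right) = \left(-1 + X\right) \left(20 + 3 X\right)$)
$f = 2005$
$E{\left(R \right)} = \frac{253}{5} + R$ ($E{\left(R \right)} = R - \left(- \frac{18}{5} - 47\right) = R - - \frac{253}{5} = R + \frac{253}{5} = \frac{253}{5} + R$)
$f - E{\left(u{\left(-13 \right)} \right)} = 2005 - \left(\frac{253}{5} + \left(-20 + 3 \left(-13\right)^{2} + 17 \left(-13\right)\right)\right) = 2005 - \left(\frac{253}{5} - -266\right) = 2005 - \left(\frac{253}{5} + 266\right) = 2005 - \frac{1583}{5} = \frac{8442}{5}$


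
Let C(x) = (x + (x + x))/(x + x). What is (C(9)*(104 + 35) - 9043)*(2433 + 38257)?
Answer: -359475805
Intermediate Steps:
C(x) = 3/2 (C(x) = (x + 2*x)/((2*x)) = (3*x)*(1/(2*x)) = 3/2)
(C(9)*(104 + 35) - 9043)*(2433 + 38257) = (3*(104 + 35)/2 - 9043)*(2433 + 38257) = ((3/2)*139 - 9043)*40690 = (417/2 - 9043)*40690 = -17669/2*40690 = -359475805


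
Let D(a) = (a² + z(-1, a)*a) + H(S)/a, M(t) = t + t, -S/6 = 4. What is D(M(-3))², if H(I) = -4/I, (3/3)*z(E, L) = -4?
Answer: 4661281/1296 ≈ 3596.7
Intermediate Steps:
z(E, L) = -4
S = -24 (S = -6*4 = -24)
M(t) = 2*t
D(a) = a² - 4*a + 1/(6*a) (D(a) = (a² - 4*a) + (-4/(-24))/a = (a² - 4*a) + (-4*(-1/24))/a = (a² - 4*a) + 1/(6*a) = a² - 4*a + 1/(6*a))
D(M(-3))² = ((2*(-3))² - 8*(-3) + 1/(6*((2*(-3)))))² = ((-6)² - 4*(-6) + (⅙)/(-6))² = (36 + 24 + (⅙)*(-⅙))² = (36 + 24 - 1/36)² = (2159/36)² = 4661281/1296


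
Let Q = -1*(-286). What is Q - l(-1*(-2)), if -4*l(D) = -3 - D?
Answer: 1139/4 ≈ 284.75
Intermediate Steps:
l(D) = ¾ + D/4 (l(D) = -(-3 - D)/4 = ¾ + D/4)
Q = 286
Q - l(-1*(-2)) = 286 - (¾ + (-1*(-2))/4) = 286 - (¾ + (¼)*2) = 286 - (¾ + ½) = 286 - 1*5/4 = 286 - 5/4 = 1139/4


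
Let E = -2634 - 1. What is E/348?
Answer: -2635/348 ≈ -7.5718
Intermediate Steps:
E = -2635
E/348 = -2635/348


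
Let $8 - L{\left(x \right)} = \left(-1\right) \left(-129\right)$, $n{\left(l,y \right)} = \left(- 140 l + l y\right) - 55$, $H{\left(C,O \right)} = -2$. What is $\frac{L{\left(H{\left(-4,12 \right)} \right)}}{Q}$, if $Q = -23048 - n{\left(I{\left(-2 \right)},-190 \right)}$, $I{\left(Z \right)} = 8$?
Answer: $\frac{121}{20353} \approx 0.0059451$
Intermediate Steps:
$n{\left(l,y \right)} = -55 - 140 l + l y$
$L{\left(x \right)} = -121$ ($L{\left(x \right)} = 8 - \left(-1\right) \left(-129\right) = 8 - 129 = -121$)
$Q = -20353$ ($Q = -23048 - \left(-55 - 1120 + 8 \left(-190\right)\right) = -23048 - \left(-55 - 1120 - 1520\right) = -23048 - -2695 = -23048 + 2695 = -20353$)
$\frac{L{\left(H{\left(-4,12 \right)} \right)}}{Q} = - \frac{121}{-20353} = \left(-121\right) \left(- \frac{1}{20353}\right) = \frac{121}{20353}$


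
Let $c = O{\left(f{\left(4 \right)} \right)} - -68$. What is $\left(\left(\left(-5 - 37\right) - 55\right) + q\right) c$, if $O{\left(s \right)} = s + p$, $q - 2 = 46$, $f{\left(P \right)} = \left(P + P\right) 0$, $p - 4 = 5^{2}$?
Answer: $-4753$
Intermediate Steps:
$p = 29$ ($p = 4 + 5^{2} = 4 + 25 = 29$)
$f{\left(P \right)} = 0$ ($f{\left(P \right)} = 2 P 0 = 0$)
$q = 48$ ($q = 2 + 46 = 48$)
$O{\left(s \right)} = 29 + s$ ($O{\left(s \right)} = s + 29 = 29 + s$)
$c = 97$ ($c = \left(29 + 0\right) - -68 = 29 + 68 = 97$)
$\left(\left(\left(-5 - 37\right) - 55\right) + q\right) c = \left(\left(\left(-5 - 37\right) - 55\right) + 48\right) 97 = \left(\left(-42 - 55\right) + 48\right) 97 = \left(-97 + 48\right) 97 = \left(-49\right) 97 = -4753$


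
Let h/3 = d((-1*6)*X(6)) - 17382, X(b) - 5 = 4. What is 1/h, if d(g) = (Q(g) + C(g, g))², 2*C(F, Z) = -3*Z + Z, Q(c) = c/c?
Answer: -1/43071 ≈ -2.3217e-5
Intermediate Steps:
Q(c) = 1
X(b) = 9 (X(b) = 5 + 4 = 9)
C(F, Z) = -Z (C(F, Z) = (-3*Z + Z)/2 = (-2*Z)/2 = -Z)
d(g) = (1 - g)²
h = -43071 (h = 3*((-1 - 1*6*9)² - 17382) = 3*((-1 - 6*9)² - 17382) = 3*((-1 - 54)² - 17382) = 3*((-55)² - 17382) = 3*(3025 - 17382) = 3*(-14357) = -43071)
1/h = 1/(-43071) = -1/43071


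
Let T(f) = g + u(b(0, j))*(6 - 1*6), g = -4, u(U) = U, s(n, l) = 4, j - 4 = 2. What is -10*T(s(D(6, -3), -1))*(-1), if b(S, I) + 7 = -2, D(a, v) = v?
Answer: -40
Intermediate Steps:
j = 6 (j = 4 + 2 = 6)
b(S, I) = -9 (b(S, I) = -7 - 2 = -9)
T(f) = -4 (T(f) = -4 - 9*(6 - 1*6) = -4 - 9*(6 - 6) = -4 - 9*0 = -4 + 0 = -4)
-10*T(s(D(6, -3), -1))*(-1) = -10*(-4)*(-1) = 40*(-1) = -40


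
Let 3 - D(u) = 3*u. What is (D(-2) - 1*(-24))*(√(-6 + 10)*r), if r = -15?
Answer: -990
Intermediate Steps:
D(u) = 3 - 3*u
(D(-2) - 1*(-24))*(√(-6 + 10)*r) = ((3 - 3*(-2)) - 1*(-24))*(√(-6 + 10)*(-15)) = ((3 + 6) + 24)*(√4*(-15)) = (9 + 24)*(2*(-15)) = 33*(-30) = -990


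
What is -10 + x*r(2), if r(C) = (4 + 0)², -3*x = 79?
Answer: -1294/3 ≈ -431.33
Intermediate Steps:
x = -79/3 (x = -⅓*79 = -79/3 ≈ -26.333)
r(C) = 16 (r(C) = 4² = 16)
-10 + x*r(2) = -10 - 79/3*16 = -10 - 1264/3 = -1294/3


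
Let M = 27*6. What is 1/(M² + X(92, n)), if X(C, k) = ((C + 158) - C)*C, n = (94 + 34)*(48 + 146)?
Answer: 1/40780 ≈ 2.4522e-5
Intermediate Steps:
M = 162
n = 24832 (n = 128*194 = 24832)
X(C, k) = 158*C (X(C, k) = ((158 + C) - C)*C = 158*C)
1/(M² + X(92, n)) = 1/(162² + 158*92) = 1/(26244 + 14536) = 1/40780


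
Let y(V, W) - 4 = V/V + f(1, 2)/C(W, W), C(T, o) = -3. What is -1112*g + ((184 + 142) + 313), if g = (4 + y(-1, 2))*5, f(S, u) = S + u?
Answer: -43841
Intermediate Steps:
y(V, W) = 4 (y(V, W) = 4 + (V/V + (1 + 2)/(-3)) = 4 + (1 + 3*(-1/3)) = 4 + (1 - 1) = 4 + 0 = 4)
g = 40 (g = (4 + 4)*5 = 8*5 = 40)
-1112*g + ((184 + 142) + 313) = -1112*40 + ((184 + 142) + 313) = -44480 + (326 + 313) = -44480 + 639 = -43841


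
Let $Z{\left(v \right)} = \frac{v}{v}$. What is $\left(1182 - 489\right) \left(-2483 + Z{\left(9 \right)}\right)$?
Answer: $-1720026$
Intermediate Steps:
$Z{\left(v \right)} = 1$
$\left(1182 - 489\right) \left(-2483 + Z{\left(9 \right)}\right) = \left(1182 - 489\right) \left(-2483 + 1\right) = 693 \left(-2482\right) = -1720026$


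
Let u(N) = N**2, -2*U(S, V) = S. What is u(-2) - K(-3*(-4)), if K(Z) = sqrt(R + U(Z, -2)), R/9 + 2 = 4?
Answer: 4 - 2*sqrt(3) ≈ 0.53590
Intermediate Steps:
R = 18 (R = -18 + 9*4 = -18 + 36 = 18)
U(S, V) = -S/2
K(Z) = sqrt(18 - Z/2)
u(-2) - K(-3*(-4)) = (-2)**2 - sqrt(72 - (-6)*(-4))/2 = 4 - sqrt(72 - 2*12)/2 = 4 - sqrt(72 - 24)/2 = 4 - sqrt(48)/2 = 4 - 4*sqrt(3)/2 = 4 - 2*sqrt(3)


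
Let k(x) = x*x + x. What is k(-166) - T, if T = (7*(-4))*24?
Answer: 28062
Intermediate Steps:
T = -672 (T = -28*24 = -672)
k(x) = x + x**2 (k(x) = x**2 + x = x + x**2)
k(-166) - T = -166*(1 - 166) - 1*(-672) = -166*(-165) + 672 = 27390 + 672 = 28062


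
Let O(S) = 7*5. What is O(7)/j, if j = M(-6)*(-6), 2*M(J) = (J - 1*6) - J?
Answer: 35/18 ≈ 1.9444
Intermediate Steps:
M(J) = -3 (M(J) = ((J - 1*6) - J)/2 = ((J - 6) - J)/2 = ((-6 + J) - J)/2 = (1/2)*(-6) = -3)
O(S) = 35
j = 18 (j = -3*(-6) = 18)
O(7)/j = 35/18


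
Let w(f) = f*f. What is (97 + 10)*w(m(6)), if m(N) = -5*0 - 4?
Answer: 1712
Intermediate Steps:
m(N) = -4 (m(N) = 0 - 4 = -4)
w(f) = f**2
(97 + 10)*w(m(6)) = (97 + 10)*(-4)**2 = 107*16 = 1712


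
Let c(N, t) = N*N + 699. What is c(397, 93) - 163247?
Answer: -4939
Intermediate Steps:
c(N, t) = 699 + N² (c(N, t) = N² + 699 = 699 + N²)
c(397, 93) - 163247 = (699 + 397²) - 163247 = (699 + 157609) - 163247 = 158308 - 163247 = -4939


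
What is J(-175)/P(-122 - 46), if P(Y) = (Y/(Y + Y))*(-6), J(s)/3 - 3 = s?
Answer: 172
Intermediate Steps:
J(s) = 9 + 3*s
P(Y) = -3 (P(Y) = (Y/((2*Y)))*(-6) = ((1/(2*Y))*Y)*(-6) = (1/2)*(-6) = -3)
J(-175)/P(-122 - 46) = (9 + 3*(-175))/(-3) = (9 - 525)*(-1/3) = -516*(-1/3) = 172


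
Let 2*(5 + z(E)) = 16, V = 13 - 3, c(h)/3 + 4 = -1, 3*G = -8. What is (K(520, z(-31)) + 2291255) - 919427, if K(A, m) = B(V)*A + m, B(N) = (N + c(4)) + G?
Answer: 4103533/3 ≈ 1.3678e+6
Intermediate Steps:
G = -8/3 (G = (1/3)*(-8) = -8/3 ≈ -2.6667)
c(h) = -15 (c(h) = -12 + 3*(-1) = -12 - 3 = -15)
V = 10
B(N) = -53/3 + N (B(N) = (N - 15) - 8/3 = (-15 + N) - 8/3 = -53/3 + N)
z(E) = 3 (z(E) = -5 + (1/2)*16 = -5 + 8 = 3)
K(A, m) = m - 23*A/3 (K(A, m) = (-53/3 + 10)*A + m = -23*A/3 + m = m - 23*A/3)
(K(520, z(-31)) + 2291255) - 919427 = ((3 - 23/3*520) + 2291255) - 919427 = ((3 - 11960/3) + 2291255) - 919427 = (-11951/3 + 2291255) - 919427 = 6861814/3 - 919427 = 4103533/3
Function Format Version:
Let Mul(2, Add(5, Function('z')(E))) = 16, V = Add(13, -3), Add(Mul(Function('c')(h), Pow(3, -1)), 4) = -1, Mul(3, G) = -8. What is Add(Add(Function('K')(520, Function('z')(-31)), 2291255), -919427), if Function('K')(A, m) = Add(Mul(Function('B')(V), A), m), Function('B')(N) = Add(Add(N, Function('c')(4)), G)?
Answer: Rational(4103533, 3) ≈ 1.3678e+6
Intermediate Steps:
G = Rational(-8, 3) (G = Mul(Rational(1, 3), -8) = Rational(-8, 3) ≈ -2.6667)
Function('c')(h) = -15 (Function('c')(h) = Add(-12, Mul(3, -1)) = Add(-12, -3) = -15)
V = 10
Function('B')(N) = Add(Rational(-53, 3), N) (Function('B')(N) = Add(Add(N, -15), Rational(-8, 3)) = Add(Add(-15, N), Rational(-8, 3)) = Add(Rational(-53, 3), N))
Function('z')(E) = 3 (Function('z')(E) = Add(-5, Mul(Rational(1, 2), 16)) = Add(-5, 8) = 3)
Function('K')(A, m) = Add(m, Mul(Rational(-23, 3), A)) (Function('K')(A, m) = Add(Mul(Add(Rational(-53, 3), 10), A), m) = Add(Mul(Rational(-23, 3), A), m) = Add(m, Mul(Rational(-23, 3), A)))
Add(Add(Function('K')(520, Function('z')(-31)), 2291255), -919427) = Add(Add(Add(3, Mul(Rational(-23, 3), 520)), 2291255), -919427) = Add(Add(Add(3, Rational(-11960, 3)), 2291255), -919427) = Add(Add(Rational(-11951, 3), 2291255), -919427) = Add(Rational(6861814, 3), -919427) = Rational(4103533, 3)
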